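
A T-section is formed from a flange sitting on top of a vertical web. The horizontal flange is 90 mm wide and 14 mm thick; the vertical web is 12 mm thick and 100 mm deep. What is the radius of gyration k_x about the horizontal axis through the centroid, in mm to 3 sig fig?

k_x ≈ 35.0 mm

Treat the section as a set of non-overlapping primitives; coordinates are from the bounding-box lower-left.
Flange: 90 × 14, A = 1 260 mm², y = 107 mm, Ī = 20 580 mm⁴.
Web: 12 × 100, A = 1 200 mm², y = 50 mm, Ī = 1 000 000 mm⁴.
Centroid: ȳ = ΣA·y / ΣA = 79.195 mm.
Transfer each piece to the horizontal axis through the centroid using Ī + A·d² with d = y − 79.195:
  flange: d = 27.805 mm → contributes +994 700 mm⁴
  web: d = -29.195 mm → contributes +2 022 826 mm⁴
Total I = 3 017 526 mm⁴.
Radius of gyration: k = √(I/A) = √(3 017 526 / 2 460) = 35.023 mm.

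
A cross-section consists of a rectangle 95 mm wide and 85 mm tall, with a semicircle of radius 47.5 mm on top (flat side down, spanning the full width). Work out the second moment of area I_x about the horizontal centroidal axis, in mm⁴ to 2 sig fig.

Treat the section as a set of non-overlapping primitives; coordinates are from the bounding-box lower-left.
Rectangular body: 95 × 85, A = 8 075 mm², y = 42.5 mm, Ī = 4 861 823 mm⁴.
Semicircular cap: semicircle r = 47.5, A = 3 544 mm², y = 105.2 mm, Ī = 558 736 mm⁴.
Centroid: ȳ = ΣA·y / ΣA = 61.61 mm.
Transfer each piece to the horizontal centroidal axis using Ī + A·d² with d = y − 61.61:
  rectangular body: d = -19.11 mm → contributes +7 811 583 mm⁴
  semicircular cap: d = 43.55 mm → contributes +7 279 553 mm⁴
Total I = 15 091 136 mm⁴.

I_x ≈ 1.5 × 10⁷ mm⁴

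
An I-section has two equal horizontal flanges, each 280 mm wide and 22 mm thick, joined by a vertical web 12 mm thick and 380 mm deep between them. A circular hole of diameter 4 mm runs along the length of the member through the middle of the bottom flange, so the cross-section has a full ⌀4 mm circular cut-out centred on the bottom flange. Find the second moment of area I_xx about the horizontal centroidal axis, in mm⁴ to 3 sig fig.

Split into non-overlapping primitives; take the origin at the lower-left of the bounding box.
Bottom flange: 280 × 22, A = 6 160 mm², y = 11 mm, Ī = 248 453 mm⁴.
Web: 12 × 380, A = 4 560 mm², y = 212 mm, Ī = 54 872 000 mm⁴.
Top flange: 280 × 22, A = 6 160 mm², y = 413 mm, Ī = 248 453 mm⁴.
Hole (subtracted): ⌀4, A = 12.566 mm², y = 11 mm, Ī = 12.566 mm⁴.
Centroid: ȳ = ΣA·y / ΣA = 212.15 mm.
Transfer each piece to the horizontal centroidal axis using Ī + A·d² with d = y − 212.15:
  bottom flange: d = -201.15 mm → contributes +249 489 572 mm⁴
  web: d = -0.14975 mm → contributes +54 872 102 mm⁴
  top flange: d = 200.85 mm → contributes +248 747 931 mm⁴
  hole: d = -201.15 mm → contributes −508 463 mm⁴
Total I = 552 601 142 mm⁴.

I_xx ≈ 5.53 × 10⁸ mm⁴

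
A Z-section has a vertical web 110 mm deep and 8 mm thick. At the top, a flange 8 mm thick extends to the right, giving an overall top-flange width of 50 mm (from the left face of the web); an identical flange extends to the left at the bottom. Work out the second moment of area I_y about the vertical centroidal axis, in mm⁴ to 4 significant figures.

I_y ≈ 5.235 × 10⁵ mm⁴

Decompose the section into non-overlapping parts with the origin at the bottom-left of its bounding rectangle.
Web: 8 × 110, A = 880 mm², x = 46 mm, Ī = 4693.33 mm⁴.
Top flange (beyond web): 42 × 8, A = 336 mm², x = 71 mm, Ī = 49 392 mm⁴.
Bottom flange (beyond web): 42 × 8, A = 336 mm², x = 21 mm, Ī = 49 392 mm⁴.
Centroid: x̄ = ΣA·x / ΣA = 46 mm.
Transfer each piece to the vertical centroidal axis using Ī + A·d² with d = x − 46:
  web: d = 0 mm → contributes +4693.33 mm⁴
  top flange (beyond web): d = 25 mm → contributes +259 392 mm⁴
  bottom flange (beyond web): d = -25 mm → contributes +259 392 mm⁴
Total I = 523 477 mm⁴.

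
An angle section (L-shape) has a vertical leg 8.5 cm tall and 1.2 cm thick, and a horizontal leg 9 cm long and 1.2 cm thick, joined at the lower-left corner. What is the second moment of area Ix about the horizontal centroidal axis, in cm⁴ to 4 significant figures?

Ix ≈ 127.6 cm⁴

Break the section into simple shapes (no overlaps), measuring from the bottom-left corner of the bounding box.
Vertical leg: 1.2 × 8.5, A = 10.2 cm², y = 4.25 cm, Ī = 61.4125 cm⁴.
Horizontal leg (remainder): 7.8 × 1.2, A = 9.36 cm², y = 0.6 cm, Ī = 1.1232 cm⁴.
Centroid: ȳ = ΣA·y / ΣA = 2.50337 cm.
Transfer each piece to the horizontal centroidal axis using Ī + A·d² with d = y − 2.50337:
  vertical leg: d = 1.74663 cm → contributes +92.5297 cm⁴
  horizontal leg (remainder): d = -1.90337 cm → contributes +35.0329 cm⁴
Total I = 127.563 cm⁴.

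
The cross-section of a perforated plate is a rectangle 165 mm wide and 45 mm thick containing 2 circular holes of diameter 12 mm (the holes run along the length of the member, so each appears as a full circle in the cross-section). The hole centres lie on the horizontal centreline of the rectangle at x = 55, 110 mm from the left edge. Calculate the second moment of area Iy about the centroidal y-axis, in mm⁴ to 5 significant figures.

Iy ≈ 1.6672 × 10⁷ mm⁴

Treat the section as a set of non-overlapping primitives; coordinates are from the bounding-box lower-left.
Plate: 165 × 45, A = 7 425 mm², x = 82.5 mm, Ī = 16 845 469 mm⁴.
Hole 1 (subtracted): ⌀12, A = 113.0973 mm², x = 55 mm, Ī = 1017.876 mm⁴.
Hole 2 (subtracted): ⌀12, A = 113.0973 mm², x = 110 mm, Ī = 1017.876 mm⁴.
By symmetry the centroid is at mid-width, x̄ = 82.5 mm.
Transfer each piece to the centroidal y-axis using Ī + A·d² with d = x − 82.5:
  plate: d = 0 mm → contributes +16 845 469 mm⁴
  hole 1: d = -27.5 mm → contributes −86547.74 mm⁴
  hole 2: d = 27.5 mm → contributes −86547.74 mm⁴
Total I = 16 672 373 mm⁴.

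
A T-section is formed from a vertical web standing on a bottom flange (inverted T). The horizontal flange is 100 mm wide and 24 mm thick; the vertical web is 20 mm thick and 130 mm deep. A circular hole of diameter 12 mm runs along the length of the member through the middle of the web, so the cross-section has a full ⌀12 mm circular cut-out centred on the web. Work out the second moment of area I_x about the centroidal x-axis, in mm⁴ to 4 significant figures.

Break the section into simple shapes (no overlaps), measuring from the bottom-left corner of the bounding box.
Flange: 100 × 24, A = 2 400 mm², y = 12 mm, Ī = 115 200 mm⁴.
Web: 20 × 130, A = 2 600 mm², y = 89 mm, Ī = 3 661 667 mm⁴.
Hole (subtracted): ⌀12, A = 113.097 mm², y = 89 mm, Ī = 1017.88 mm⁴.
Centroid: ȳ = ΣA·y / ΣA = 51.1846 mm.
Transfer each piece to the centroidal x-axis using Ī + A·d² with d = y − 51.1846:
  flange: d = -39.1846 mm → contributes +3 800 246 mm⁴
  web: d = 37.8154 mm → contributes +7 379 671 mm⁴
  hole: d = 37.8154 mm → contributes −162 747 mm⁴
Total I = 11 017 170 mm⁴.

I_x ≈ 1.102 × 10⁷ mm⁴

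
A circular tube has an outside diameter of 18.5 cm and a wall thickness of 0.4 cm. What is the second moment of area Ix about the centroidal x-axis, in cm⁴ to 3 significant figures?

Split into non-overlapping primitives; take the origin at the lower-left of the bounding box.
Outer circle: ⌀18.5, A = 268.8 cm², y = 9.25 cm, Ī = 5749.9 cm⁴.
Bore (subtracted): ⌀17.7, A = 246.06 cm², y = 9.25 cm, Ī = 4 818 cm⁴.
By symmetry the centroid is at mid-height, ȳ = 9.25 cm.
All pieces are centred on the centroidal x-axis, so I = ΣĪ (holes subtracted) = 931.9 cm⁴.

Ix ≈ 932 cm⁴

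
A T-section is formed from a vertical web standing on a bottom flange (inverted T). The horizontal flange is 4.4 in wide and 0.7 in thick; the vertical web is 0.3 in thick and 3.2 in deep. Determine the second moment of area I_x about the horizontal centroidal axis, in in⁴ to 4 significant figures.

I_x ≈ 3.728 in⁴

Treat the section as a set of non-overlapping primitives; coordinates are from the bounding-box lower-left.
Flange: 4.4 × 0.7, A = 3.08 in², y = 0.35 in, Ī = 0.125767 in⁴.
Web: 0.3 × 3.2, A = 0.96 in², y = 2.3 in, Ī = 0.8192 in⁴.
Centroid: ȳ = ΣA·y / ΣA = 0.813366 in.
Transfer each piece to the horizontal centroidal axis using Ī + A·d² with d = y − 0.813366:
  flange: d = -0.463366 in → contributes +0.787068 in⁴
  web: d = 1.48663 in → contributes +2.94088 in⁴
Total I = 3.72794 in⁴.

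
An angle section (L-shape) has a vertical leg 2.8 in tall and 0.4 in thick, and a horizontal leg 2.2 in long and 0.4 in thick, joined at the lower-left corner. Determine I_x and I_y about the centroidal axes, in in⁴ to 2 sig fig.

Treat the section as a set of non-overlapping primitives; coordinates are from the bounding-box lower-left.
Vertical leg: 0.4 × 2.8, A = 1.12 in², y = 1.4 in, Ī = 0.7317 in⁴.
Horizontal leg (remainder): 1.8 × 0.4, A = 0.72 in², y = 0.2 in, Ī = 0.0096 in⁴.
Centroid: ȳ = ΣA·y / ΣA = 0.9304 in.
Transfer each piece to the centroidal x-axis using Ī + A·d² with d = y − 0.9304:
  vertical leg: d = 0.4696 in → contributes +0.9787 in⁴
  horizontal leg (remainder): d = -0.7304 in → contributes +0.3937 in⁴
Total I = 1.372 in⁴.
For the y-axis: x̄ = 0.6304 in.
Repeating about the centroidal y-axis gives I_y = 0.7396 in⁴.

I_x ≈ 1.4 in⁴, I_y ≈ 0.74 in⁴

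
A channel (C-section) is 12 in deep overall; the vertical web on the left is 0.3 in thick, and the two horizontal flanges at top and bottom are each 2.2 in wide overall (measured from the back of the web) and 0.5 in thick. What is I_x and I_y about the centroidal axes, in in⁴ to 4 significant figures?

Split into non-overlapping primitives; take the origin at the lower-left of the bounding box.
Web: 0.3 × 12, A = 3.6 in², y = 6 in, Ī = 43.2 in⁴.
Top flange (beyond web): 1.9 × 0.5, A = 0.95 in², y = 11.75 in, Ī = 0.0197917 in⁴.
Bottom flange (beyond web): 1.9 × 0.5, A = 0.95 in², y = 0.25 in, Ī = 0.0197917 in⁴.
By symmetry the centroid is at mid-height, ȳ = 6 in.
Transfer each piece to the centroidal x-axis using Ī + A·d² with d = y − 6:
  web: d = 0 in → contributes +43.2 in⁴
  top flange (beyond web): d = 5.75 in → contributes +31.4292 in⁴
  bottom flange (beyond web): d = -5.75 in → contributes +31.4292 in⁴
Total I = 106.058 in⁴.
For the y-axis: x̄ = 0.53 in.
Repeating about the centroidal y-axis gives I_y = 2.10338 in⁴.

I_x ≈ 106.1 in⁴, I_y ≈ 2.103 in⁴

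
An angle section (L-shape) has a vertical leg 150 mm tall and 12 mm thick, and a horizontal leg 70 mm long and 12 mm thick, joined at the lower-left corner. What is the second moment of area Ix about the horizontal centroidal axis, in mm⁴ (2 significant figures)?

Break the section into simple shapes (no overlaps), measuring from the bottom-left corner of the bounding box.
Vertical leg: 12 × 150, A = 1 800 mm², y = 75 mm, Ī = 3 375 000 mm⁴.
Horizontal leg (remainder): 58 × 12, A = 696 mm², y = 6 mm, Ī = 8 352 mm⁴.
Centroid: ȳ = ΣA·y / ΣA = 55.76 mm.
Transfer each piece to the horizontal centroidal axis using Ī + A·d² with d = y − 55.76:
  vertical leg: d = 19.24 mm → contributes +4 041 346 mm⁴
  horizontal leg (remainder): d = -49.76 mm → contributes +1 731 661 mm⁴
Total I = 5 773 008 mm⁴.

Ix ≈ 5.8 × 10⁶ mm⁴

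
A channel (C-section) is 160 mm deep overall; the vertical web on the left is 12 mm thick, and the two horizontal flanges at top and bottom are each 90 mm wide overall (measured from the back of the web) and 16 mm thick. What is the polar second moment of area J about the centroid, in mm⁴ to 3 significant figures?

Split into non-overlapping primitives; take the origin at the lower-left of the bounding box.
Web: 12 × 160, A = 1 920 mm², y = 80 mm, Ī = 4 096 000 mm⁴.
Top flange (beyond web): 78 × 16, A = 1 248 mm², y = 152 mm, Ī = 26 624 mm⁴.
Bottom flange (beyond web): 78 × 16, A = 1 248 mm², y = 8 mm, Ī = 26 624 mm⁴.
By symmetry the centroid is at mid-height, ȳ = 80 mm.
Transfer each piece to the centroidal x-axis using Ī + A·d² with d = y − 80:
  web: d = 0 mm → contributes +4 096 000 mm⁴
  top flange (beyond web): d = 72 mm → contributes +6 496 256 mm⁴
  bottom flange (beyond web): d = -72 mm → contributes +6 496 256 mm⁴
Total I = 17 088 512 mm⁴.
For the y-axis: x̄ = 31.435 mm.
Repeating about the centroidal y-axis gives I_y = 3 486 077 mm⁴.
Polar second moment: J = I_x + I_y = 20 574 589 mm⁴.

J ≈ 2.06 × 10⁷ mm⁴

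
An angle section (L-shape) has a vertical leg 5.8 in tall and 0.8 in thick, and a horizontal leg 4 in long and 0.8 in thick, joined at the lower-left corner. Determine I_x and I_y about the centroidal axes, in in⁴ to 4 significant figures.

I_x ≈ 23.46 in⁴, I_y ≈ 9.031 in⁴

Break the section into simple shapes (no overlaps), measuring from the bottom-left corner of the bounding box.
Vertical leg: 0.8 × 5.8, A = 4.64 in², y = 2.9 in, Ī = 13.0075 in⁴.
Horizontal leg (remainder): 3.2 × 0.8, A = 2.56 in², y = 0.4 in, Ī = 0.136533 in⁴.
Centroid: ȳ = ΣA·y / ΣA = 2.01111 in.
Transfer each piece to the centroidal x-axis using Ī + A·d² with d = y − 2.01111:
  vertical leg: d = 0.888889 in → contributes +16.6736 in⁴
  horizontal leg (remainder): d = -1.61111 in → contributes +6.78147 in⁴
Total I = 23.4551 in⁴.
For the y-axis: x̄ = 1.11111 in.
Repeating about the centroidal y-axis gives I_y = 9.03111 in⁴.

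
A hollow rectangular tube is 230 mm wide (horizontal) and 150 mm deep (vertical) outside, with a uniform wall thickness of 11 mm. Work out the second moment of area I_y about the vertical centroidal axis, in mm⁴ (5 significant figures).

I_y ≈ 5.6099 × 10⁷ mm⁴

Decompose the section into non-overlapping parts with the origin at the bottom-left of its bounding rectangle.
Outer rectangle: 230 × 150, A = 34 500 mm², x = 115 mm, Ī = 152 087 500 mm⁴.
Inner void (subtracted): 208 × 128, A = 26 624 mm², x = 115 mm, Ī = 95 988 395 mm⁴.
By symmetry the centroid is at mid-width, x̄ = 115 mm.
All pieces are centred on the vertical centroidal axis, so I = ΣĪ (holes subtracted) = 56 099 105 mm⁴.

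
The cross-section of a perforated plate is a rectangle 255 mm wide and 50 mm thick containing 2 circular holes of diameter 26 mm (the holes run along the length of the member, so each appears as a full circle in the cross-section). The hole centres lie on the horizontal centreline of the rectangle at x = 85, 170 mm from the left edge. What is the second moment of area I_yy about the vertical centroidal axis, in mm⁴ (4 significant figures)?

I_yy ≈ 6.713 × 10⁷ mm⁴

Decompose the section into non-overlapping parts with the origin at the bottom-left of its bounding rectangle.
Plate: 255 × 50, A = 12 750 mm², x = 127.5 mm, Ī = 69 089 063 mm⁴.
Hole 1 (subtracted): ⌀26, A = 530.929 mm², x = 85 mm, Ī = 22431.8 mm⁴.
Hole 2 (subtracted): ⌀26, A = 530.929 mm², x = 170 mm, Ī = 22431.8 mm⁴.
By symmetry the centroid is at mid-width, x̄ = 127.5 mm.
Transfer each piece to the vertical centroidal axis using Ī + A·d² with d = x − 127.5:
  plate: d = 0 mm → contributes +69 089 063 mm⁴
  hole 1: d = -42.5 mm → contributes −981 423 mm⁴
  hole 2: d = 42.5 mm → contributes −981 423 mm⁴
Total I = 67 126 217 mm⁴.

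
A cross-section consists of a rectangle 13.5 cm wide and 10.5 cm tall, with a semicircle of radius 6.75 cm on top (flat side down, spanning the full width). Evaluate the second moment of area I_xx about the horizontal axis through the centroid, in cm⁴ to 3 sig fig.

I_xx ≈ 4660 cm⁴

Break the section into simple shapes (no overlaps), measuring from the bottom-left corner of the bounding box.
Rectangular body: 13.5 × 10.5, A = 141.75 cm², y = 5.25 cm, Ī = 1302.3 cm⁴.
Semicircular cap: semicircle r = 6.75, A = 71.569 cm², y = 13.365 cm, Ī = 227.85 cm⁴.
Centroid: ȳ = ΣA·y / ΣA = 7.9725 cm.
Transfer each piece to the horizontal axis through the centroid using Ī + A·d² with d = y − 7.9725:
  rectangular body: d = -2.7225 cm → contributes +2 353 cm⁴
  semicircular cap: d = 5.3922 cm → contributes +2308.8 cm⁴
Total I = 4661.8 cm⁴.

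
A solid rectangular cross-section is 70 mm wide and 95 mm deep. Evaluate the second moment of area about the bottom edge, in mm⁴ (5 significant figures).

The section: 70 × 95, A = 6 650 mm², y = 47.5 mm, Ī = 5 001 354 mm⁴.
Transfer it to the bottom edge using Ī + A·d² with d = y − 0:
  the section: d = 47.5 mm → contributes +20 005 417 mm⁴
Total I = 20 005 417 mm⁴.

I_base ≈ 2.0005 × 10⁷ mm⁴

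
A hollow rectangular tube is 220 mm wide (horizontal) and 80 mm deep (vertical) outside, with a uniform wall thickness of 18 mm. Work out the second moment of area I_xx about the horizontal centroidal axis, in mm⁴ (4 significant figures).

Decompose the section into non-overlapping parts with the origin at the bottom-left of its bounding rectangle.
Outer rectangle: 220 × 80, A = 17 600 mm², y = 40 mm, Ī = 9 386 667 mm⁴.
Inner void (subtracted): 184 × 44, A = 8 096 mm², y = 40 mm, Ī = 1 306 155 mm⁴.
By symmetry the centroid is at mid-height, ȳ = 40 mm.
All pieces are centred on the horizontal centroidal axis, so I = ΣĪ (holes subtracted) = 8 080 512 mm⁴.

I_xx ≈ 8.081 × 10⁶ mm⁴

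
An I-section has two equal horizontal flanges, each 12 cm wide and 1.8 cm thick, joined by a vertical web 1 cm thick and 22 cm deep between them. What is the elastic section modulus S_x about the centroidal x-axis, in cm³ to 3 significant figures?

Decompose the section into non-overlapping parts with the origin at the bottom-left of its bounding rectangle.
Bottom flange: 12 × 1.8, A = 21.6 cm², y = 0.9 cm, Ī = 5.832 cm⁴.
Web: 1 × 22, A = 22 cm², y = 12.8 cm, Ī = 887.33 cm⁴.
Top flange: 12 × 1.8, A = 21.6 cm², y = 24.7 cm, Ī = 5.832 cm⁴.
By symmetry the centroid is at mid-height, ȳ = 12.8 cm.
Transfer each piece to the centroidal x-axis using Ī + A·d² with d = y − 12.8:
  bottom flange: d = -11.9 cm → contributes +3064.6 cm⁴
  web: d = 0 cm → contributes +887.33 cm⁴
  top flange: d = 11.9 cm → contributes +3064.6 cm⁴
Total I = 7016.5 cm⁴.
Extreme fibre distance c = 12.8 cm; S = I/c = 548.17 cm³.

S_x ≈ 548 cm³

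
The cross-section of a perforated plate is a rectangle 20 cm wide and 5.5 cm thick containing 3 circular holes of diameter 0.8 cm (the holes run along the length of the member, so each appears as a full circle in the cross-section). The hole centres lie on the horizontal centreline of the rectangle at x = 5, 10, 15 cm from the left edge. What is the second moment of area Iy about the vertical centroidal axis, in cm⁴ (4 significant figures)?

Break the section into simple shapes (no overlaps), measuring from the bottom-left corner of the bounding box.
Plate: 20 × 5.5, A = 110 cm², x = 10 cm, Ī = 3666.67 cm⁴.
Hole 1 (subtracted): ⌀0.8, A = 0.502655 cm², x = 5 cm, Ī = 0.0201062 cm⁴.
Hole 2 (subtracted): ⌀0.8, A = 0.502655 cm², x = 10 cm, Ī = 0.0201062 cm⁴.
Hole 3 (subtracted): ⌀0.8, A = 0.502655 cm², x = 15 cm, Ī = 0.0201062 cm⁴.
By symmetry the centroid is at mid-width, x̄ = 10 cm.
Transfer each piece to the vertical centroidal axis using Ī + A·d² with d = x − 10:
  plate: d = 0 cm → contributes +3666.67 cm⁴
  hole 1: d = -5 cm → contributes −12.5865 cm⁴
  hole 2: d = 0 cm → contributes −0.0201062 cm⁴
  hole 3: d = 5 cm → contributes −12.5865 cm⁴
Total I = 3641.47 cm⁴.

Iy ≈ 3641 cm⁴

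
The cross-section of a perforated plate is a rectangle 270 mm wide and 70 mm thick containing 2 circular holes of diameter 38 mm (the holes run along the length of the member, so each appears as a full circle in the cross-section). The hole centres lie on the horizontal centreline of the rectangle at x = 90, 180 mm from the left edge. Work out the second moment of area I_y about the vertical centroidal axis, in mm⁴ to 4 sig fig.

Decompose the section into non-overlapping parts with the origin at the bottom-left of its bounding rectangle.
Plate: 270 × 70, A = 18 900 mm², x = 135 mm, Ī = 114 817 500 mm⁴.
Hole 1 (subtracted): ⌀38, A = 1134.11 mm², x = 90 mm, Ī = 102 354 mm⁴.
Hole 2 (subtracted): ⌀38, A = 1134.11 mm², x = 180 mm, Ī = 102 354 mm⁴.
By symmetry the centroid is at mid-width, x̄ = 135 mm.
Transfer each piece to the vertical centroidal axis using Ī + A·d² with d = x − 135:
  plate: d = 0 mm → contributes +114 817 500 mm⁴
  hole 1: d = -45 mm → contributes −2 398 937 mm⁴
  hole 2: d = 45 mm → contributes −2 398 937 mm⁴
Total I = 110 019 627 mm⁴.

I_y ≈ 1.100 × 10⁸ mm⁴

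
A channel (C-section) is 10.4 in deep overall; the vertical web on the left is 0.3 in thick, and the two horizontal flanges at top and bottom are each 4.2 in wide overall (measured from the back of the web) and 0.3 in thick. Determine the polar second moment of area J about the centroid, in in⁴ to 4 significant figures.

Treat the section as a set of non-overlapping primitives; coordinates are from the bounding-box lower-left.
Web: 0.3 × 10.4, A = 3.12 in², y = 5.2 in, Ī = 28.1216 in⁴.
Top flange (beyond web): 3.9 × 0.3, A = 1.17 in², y = 10.25 in, Ī = 0.008775 in⁴.
Bottom flange (beyond web): 3.9 × 0.3, A = 1.17 in², y = 0.15 in, Ī = 0.008775 in⁴.
By symmetry the centroid is at mid-height, ȳ = 5.2 in.
Transfer each piece to the centroidal x-axis using Ī + A·d² with d = y − 5.2:
  web: d = 0 in → contributes +28.1216 in⁴
  top flange (beyond web): d = 5.05 in → contributes +29.8467 in⁴
  bottom flange (beyond web): d = -5.05 in → contributes +29.8467 in⁴
Total I = 87.815 in⁴.
For the y-axis: x̄ = 1.05 in.
Repeating about the centroidal y-axis gives I_y = 8.88615 in⁴.
Polar second moment: J = I_x + I_y = 96.7012 in⁴.

J ≈ 96.70 in⁴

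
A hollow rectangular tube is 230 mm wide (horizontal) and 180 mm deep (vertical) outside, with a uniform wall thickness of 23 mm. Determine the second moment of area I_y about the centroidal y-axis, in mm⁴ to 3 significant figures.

I_y ≈ 1.13 × 10⁸ mm⁴

Treat the section as a set of non-overlapping primitives; coordinates are from the bounding-box lower-left.
Outer rectangle: 230 × 180, A = 41 400 mm², x = 115 mm, Ī = 182 505 000 mm⁴.
Inner void (subtracted): 184 × 134, A = 24 656 mm², x = 115 mm, Ī = 69 562 795 mm⁴.
By symmetry the centroid is at mid-width, x̄ = 115 mm.
All pieces are centred on the centroidal y-axis, so I = ΣĪ (holes subtracted) = 112 942 205 mm⁴.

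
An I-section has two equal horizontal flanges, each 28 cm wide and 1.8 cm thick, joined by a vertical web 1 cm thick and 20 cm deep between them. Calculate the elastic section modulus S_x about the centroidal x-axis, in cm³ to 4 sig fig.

Break the section into simple shapes (no overlaps), measuring from the bottom-left corner of the bounding box.
Bottom flange: 28 × 1.8, A = 50.4 cm², y = 0.9 cm, Ī = 13.608 cm⁴.
Web: 1 × 20, A = 20 cm², y = 11.8 cm, Ī = 666.667 cm⁴.
Top flange: 28 × 1.8, A = 50.4 cm², y = 22.7 cm, Ī = 13.608 cm⁴.
By symmetry the centroid is at mid-height, ȳ = 11.8 cm.
Transfer each piece to the centroidal x-axis using Ī + A·d² with d = y − 11.8:
  bottom flange: d = -10.9 cm → contributes +6001.63 cm⁴
  web: d = 0 cm → contributes +666.667 cm⁴
  top flange: d = 10.9 cm → contributes +6001.63 cm⁴
Total I = 12669.9 cm⁴.
Extreme fibre distance c = 11.8 cm; S = I/c = 1073.72 cm³.

S_x ≈ 1074 cm³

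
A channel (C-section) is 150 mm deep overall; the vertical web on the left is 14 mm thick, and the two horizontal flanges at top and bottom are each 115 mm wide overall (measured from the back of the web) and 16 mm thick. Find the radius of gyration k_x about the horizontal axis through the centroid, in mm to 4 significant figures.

k_x ≈ 58.93 mm

Decompose the section into non-overlapping parts with the origin at the bottom-left of its bounding rectangle.
Web: 14 × 150, A = 2 100 mm², y = 75 mm, Ī = 3 937 500 mm⁴.
Top flange (beyond web): 101 × 16, A = 1 616 mm², y = 142 mm, Ī = 34474.7 mm⁴.
Bottom flange (beyond web): 101 × 16, A = 1 616 mm², y = 8 mm, Ī = 34474.7 mm⁴.
By symmetry the centroid is at mid-height, ȳ = 75 mm.
Transfer each piece to the horizontal axis through the centroid using Ī + A·d² with d = y − 75:
  web: d = 0 mm → contributes +3 937 500 mm⁴
  top flange (beyond web): d = 67 mm → contributes +7 288 699 mm⁴
  bottom flange (beyond web): d = -67 mm → contributes +7 288 699 mm⁴
Total I = 18 514 897 mm⁴.
Radius of gyration: k = √(I/A) = √(18 514 897 / 5 332) = 58.9272 mm.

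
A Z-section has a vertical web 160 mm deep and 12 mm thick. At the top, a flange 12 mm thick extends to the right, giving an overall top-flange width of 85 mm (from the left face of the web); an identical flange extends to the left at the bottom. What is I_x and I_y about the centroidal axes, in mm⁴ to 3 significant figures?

Treat the section as a set of non-overlapping primitives; coordinates are from the bounding-box lower-left.
Web: 12 × 160, A = 1 920 mm², y = 80 mm, Ī = 4 096 000 mm⁴.
Top flange (beyond web): 73 × 12, A = 876 mm², y = 154 mm, Ī = 10 512 mm⁴.
Bottom flange (beyond web): 73 × 12, A = 876 mm², y = 6 mm, Ī = 10 512 mm⁴.
Centroid: ȳ = ΣA·y / ΣA = 80 mm.
Transfer each piece to the centroidal x-axis using Ī + A·d² with d = y − 80:
  web: d = 0 mm → contributes +4 096 000 mm⁴
  top flange (beyond web): d = 74 mm → contributes +4 807 488 mm⁴
  bottom flange (beyond web): d = -74 mm → contributes +4 807 488 mm⁴
Total I = 13 710 976 mm⁴.
For the y-axis: x̄ = 79 mm.
Repeating about the centroidal y-axis gives I_y = 3 965 624 mm⁴.

I_x ≈ 1.37 × 10⁷ mm⁴, I_y ≈ 3.97 × 10⁶ mm⁴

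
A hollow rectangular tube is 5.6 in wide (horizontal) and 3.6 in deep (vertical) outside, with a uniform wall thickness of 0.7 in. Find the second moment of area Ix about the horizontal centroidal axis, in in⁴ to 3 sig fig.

Treat the section as a set of non-overlapping primitives; coordinates are from the bounding-box lower-left.
Outer rectangle: 5.6 × 3.6, A = 20.16 in², y = 1.8 in, Ī = 21.773 in⁴.
Inner void (subtracted): 4.2 × 2.2, A = 9.24 in², y = 1.8 in, Ī = 3.7268 in⁴.
By symmetry the centroid is at mid-height, ȳ = 1.8 in.
All pieces are centred on the horizontal centroidal axis, so I = ΣĪ (holes subtracted) = 18.046 in⁴.

Ix ≈ 18.0 in⁴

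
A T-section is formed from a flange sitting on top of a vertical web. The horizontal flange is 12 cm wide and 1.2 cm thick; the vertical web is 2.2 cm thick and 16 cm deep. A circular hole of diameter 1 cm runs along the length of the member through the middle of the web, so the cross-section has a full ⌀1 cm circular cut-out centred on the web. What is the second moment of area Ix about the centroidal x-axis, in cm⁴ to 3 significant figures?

Break the section into simple shapes (no overlaps), measuring from the bottom-left corner of the bounding box.
Flange: 12 × 1.2, A = 14.4 cm², y = 16.6 cm, Ī = 1.728 cm⁴.
Web: 2.2 × 16, A = 35.2 cm², y = 8 cm, Ī = 750.93 cm⁴.
Hole (subtracted): ⌀1, A = 0.7854 cm², y = 8 cm, Ī = 0.049087 cm⁴.
Centroid: ȳ = ΣA·y / ΣA = 10.537 cm.
Transfer each piece to the centroidal x-axis using Ī + A·d² with d = y − 10.537:
  flange: d = 6.0631 cm → contributes +531.08 cm⁴
  web: d = -2.5369 cm → contributes +977.48 cm⁴
  hole: d = -2.5369 cm → contributes −5.104 cm⁴
Total I = 1503.5 cm⁴.

Ix ≈ 1500 cm⁴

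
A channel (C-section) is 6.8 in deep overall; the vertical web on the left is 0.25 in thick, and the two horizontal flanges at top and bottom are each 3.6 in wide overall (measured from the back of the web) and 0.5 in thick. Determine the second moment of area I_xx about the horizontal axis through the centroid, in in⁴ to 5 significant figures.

I_xx ≈ 39.861 in⁴

Break the section into simple shapes (no overlaps), measuring from the bottom-left corner of the bounding box.
Web: 0.25 × 6.8, A = 1.7 in², y = 3.4 in, Ī = 6.550667 in⁴.
Top flange (beyond web): 3.35 × 0.5, A = 1.675 in², y = 6.55 in, Ī = 0.03489583 in⁴.
Bottom flange (beyond web): 3.35 × 0.5, A = 1.675 in², y = 0.25 in, Ī = 0.03489583 in⁴.
By symmetry the centroid is at mid-height, ȳ = 3.4 in.
Transfer each piece to the horizontal axis through the centroid using Ī + A·d² with d = y − 3.4:
  web: d = 0 in → contributes +6.550667 in⁴
  top flange (beyond web): d = 3.15 in → contributes +16.65508 in⁴
  bottom flange (beyond web): d = -3.15 in → contributes +16.65508 in⁴
Total I = 39.86083 in⁴.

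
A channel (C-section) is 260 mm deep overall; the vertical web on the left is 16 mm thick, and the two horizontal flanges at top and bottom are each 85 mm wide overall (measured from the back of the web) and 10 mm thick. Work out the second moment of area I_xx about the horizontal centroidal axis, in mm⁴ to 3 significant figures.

Split into non-overlapping primitives; take the origin at the lower-left of the bounding box.
Web: 16 × 260, A = 4 160 mm², y = 130 mm, Ī = 23 434 667 mm⁴.
Top flange (beyond web): 69 × 10, A = 690 mm², y = 255 mm, Ī = 5 750 mm⁴.
Bottom flange (beyond web): 69 × 10, A = 690 mm², y = 5 mm, Ī = 5 750 mm⁴.
By symmetry the centroid is at mid-height, ȳ = 130 mm.
Transfer each piece to the horizontal centroidal axis using Ī + A·d² with d = y − 130:
  web: d = 0 mm → contributes +23 434 667 mm⁴
  top flange (beyond web): d = 125 mm → contributes +10 787 000 mm⁴
  bottom flange (beyond web): d = -125 mm → contributes +10 787 000 mm⁴
Total I = 45 008 667 mm⁴.

I_xx ≈ 4.50 × 10⁷ mm⁴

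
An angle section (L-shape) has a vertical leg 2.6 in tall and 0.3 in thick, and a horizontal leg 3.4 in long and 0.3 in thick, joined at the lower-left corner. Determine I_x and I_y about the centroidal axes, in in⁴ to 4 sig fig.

I_x ≈ 1.007 in⁴, I_y ≈ 1.977 in⁴

Break the section into simple shapes (no overlaps), measuring from the bottom-left corner of the bounding box.
Vertical leg: 0.3 × 2.6, A = 0.78 in², y = 1.3 in, Ī = 0.4394 in⁴.
Horizontal leg (remainder): 3.1 × 0.3, A = 0.93 in², y = 0.15 in, Ī = 0.006975 in⁴.
Centroid: ȳ = ΣA·y / ΣA = 0.674561 in.
Transfer each piece to the centroidal x-axis using Ī + A·d² with d = y − 0.674561:
  vertical leg: d = 0.625439 in → contributes +0.744515 in⁴
  horizontal leg (remainder): d = -0.524561 in → contributes +0.262878 in⁴
Total I = 1.00739 in⁴.
For the y-axis: x̄ = 1.07456 in.
Repeating about the centroidal y-axis gives I_y = 1.97659 in⁴.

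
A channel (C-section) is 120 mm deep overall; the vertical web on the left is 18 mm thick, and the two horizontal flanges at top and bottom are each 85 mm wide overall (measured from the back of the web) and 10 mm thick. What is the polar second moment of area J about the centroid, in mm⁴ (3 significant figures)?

Split into non-overlapping primitives; take the origin at the lower-left of the bounding box.
Web: 18 × 120, A = 2 160 mm², y = 60 mm, Ī = 2 592 000 mm⁴.
Top flange (beyond web): 67 × 10, A = 670 mm², y = 115 mm, Ī = 5583.3 mm⁴.
Bottom flange (beyond web): 67 × 10, A = 670 mm², y = 5 mm, Ī = 5583.3 mm⁴.
By symmetry the centroid is at mid-height, ȳ = 60 mm.
Transfer each piece to the centroidal x-axis using Ī + A·d² with d = y − 60:
  web: d = 0 mm → contributes +2 592 000 mm⁴
  top flange (beyond web): d = 55 mm → contributes +2 032 333 mm⁴
  bottom flange (beyond web): d = -55 mm → contributes +2 032 333 mm⁴
Total I = 6 656 667 mm⁴.
For the y-axis: x̄ = 25.271 mm.
Repeating about the centroidal y-axis gives I_y = 2 053 309 mm⁴.
Polar second moment: J = I_x + I_y = 8 709 975 mm⁴.

J ≈ 8.71 × 10⁶ mm⁴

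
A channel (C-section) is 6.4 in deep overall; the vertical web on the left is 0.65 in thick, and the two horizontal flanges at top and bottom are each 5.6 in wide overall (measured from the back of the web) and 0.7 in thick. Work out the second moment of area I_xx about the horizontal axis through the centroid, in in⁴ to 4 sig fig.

Split into non-overlapping primitives; take the origin at the lower-left of the bounding box.
Web: 0.65 × 6.4, A = 4.16 in², y = 3.2 in, Ī = 14.1995 in⁴.
Top flange (beyond web): 4.95 × 0.7, A = 3.465 in², y = 6.05 in, Ī = 0.141488 in⁴.
Bottom flange (beyond web): 4.95 × 0.7, A = 3.465 in², y = 0.35 in, Ī = 0.141488 in⁴.
By symmetry the centroid is at mid-height, ȳ = 3.2 in.
Transfer each piece to the horizontal axis through the centroid using Ī + A·d² with d = y − 3.2:
  web: d = 0 in → contributes +14.1995 in⁴
  top flange (beyond web): d = 2.85 in → contributes +28.286 in⁴
  bottom flange (beyond web): d = -2.85 in → contributes +28.286 in⁴
Total I = 70.7714 in⁴.

I_xx ≈ 70.77 in⁴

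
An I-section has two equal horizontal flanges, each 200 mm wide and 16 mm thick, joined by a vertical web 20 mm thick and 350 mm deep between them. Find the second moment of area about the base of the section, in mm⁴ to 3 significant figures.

Decompose the section into non-overlapping parts with the origin at the bottom-left of its bounding rectangle.
Bottom flange: 200 × 16, A = 3 200 mm², y = 8 mm, Ī = 68 267 mm⁴.
Web: 20 × 350, A = 7 000 mm², y = 191 mm, Ī = 71 458 333 mm⁴.
Top flange: 200 × 16, A = 3 200 mm², y = 374 mm, Ī = 68 267 mm⁴.
Transfer each piece to the bottom edge using Ī + A·d² with d = y − 0:
  bottom flange: d = 8 mm → contributes +273 067 mm⁴
  web: d = 191 mm → contributes +326 825 333 mm⁴
  top flange: d = 374 mm → contributes +447 671 467 mm⁴
Total I = 774 769 867 mm⁴.

I_base ≈ 7.75 × 10⁸ mm⁴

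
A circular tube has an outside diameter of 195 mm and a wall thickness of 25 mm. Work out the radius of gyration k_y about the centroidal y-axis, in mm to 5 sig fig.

Decompose the section into non-overlapping parts with the origin at the bottom-left of its bounding rectangle.
Outer circle: ⌀195, A = 29864.77 mm², x = 97.5 mm, Ī = 70 975 481 mm⁴.
Bore (subtracted): ⌀145, A = 16 513 mm², x = 97.5 mm, Ī = 21 699 109 mm⁴.
By symmetry the centroid is at mid-width, x̄ = 97.5 mm.
All pieces are centred on the centroidal y-axis, so I = ΣĪ (holes subtracted) = 49 276 372 mm⁴.
Radius of gyration: k = √(I/A) = √(49 276 372 / 13351.77) = 60.75051 mm.

k_y ≈ 60.751 mm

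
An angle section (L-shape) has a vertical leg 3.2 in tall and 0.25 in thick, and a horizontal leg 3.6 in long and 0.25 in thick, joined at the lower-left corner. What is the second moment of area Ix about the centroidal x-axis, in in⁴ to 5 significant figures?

Ix ≈ 1.5772 in⁴

Split into non-overlapping primitives; take the origin at the lower-left of the bounding box.
Vertical leg: 0.25 × 3.2, A = 0.8 in², y = 1.6 in, Ī = 0.6826667 in⁴.
Horizontal leg (remainder): 3.35 × 0.25, A = 0.8375 in², y = 0.125 in, Ī = 0.004361979 in⁴.
Centroid: ȳ = ΣA·y / ΣA = 0.8456107 in.
Transfer each piece to the centroidal x-axis using Ī + A·d² with d = y − 0.8456107:
  vertical leg: d = 0.7543893 in → contributes +1.137949 in⁴
  horizontal leg (remainder): d = -0.7206107 in → contributes +0.4392588 in⁴
Total I = 1.577208 in⁴.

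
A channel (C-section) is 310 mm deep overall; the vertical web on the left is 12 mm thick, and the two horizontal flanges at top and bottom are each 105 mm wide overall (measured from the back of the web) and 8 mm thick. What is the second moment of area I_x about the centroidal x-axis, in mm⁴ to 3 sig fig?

I_x ≈ 6.37 × 10⁷ mm⁴

Treat the section as a set of non-overlapping primitives; coordinates are from the bounding-box lower-left.
Web: 12 × 310, A = 3 720 mm², y = 155 mm, Ī = 29 791 000 mm⁴.
Top flange (beyond web): 93 × 8, A = 744 mm², y = 306 mm, Ī = 3 968 mm⁴.
Bottom flange (beyond web): 93 × 8, A = 744 mm², y = 4 mm, Ī = 3 968 mm⁴.
By symmetry the centroid is at mid-height, ȳ = 155 mm.
Transfer each piece to the centroidal x-axis using Ī + A·d² with d = y − 155:
  web: d = 0 mm → contributes +29 791 000 mm⁴
  top flange (beyond web): d = 151 mm → contributes +16 967 912 mm⁴
  bottom flange (beyond web): d = -151 mm → contributes +16 967 912 mm⁴
Total I = 63 726 824 mm⁴.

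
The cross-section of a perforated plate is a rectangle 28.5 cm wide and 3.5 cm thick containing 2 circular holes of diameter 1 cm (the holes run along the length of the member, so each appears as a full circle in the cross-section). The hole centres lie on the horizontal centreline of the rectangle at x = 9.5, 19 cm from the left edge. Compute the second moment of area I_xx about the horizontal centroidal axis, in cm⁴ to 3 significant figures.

I_xx ≈ 102 cm⁴

Split into non-overlapping primitives; take the origin at the lower-left of the bounding box.
Plate: 28.5 × 3.5, A = 99.75 cm², y = 1.75 cm, Ī = 101.83 cm⁴.
Hole 1 (subtracted): ⌀1, A = 0.7854 cm², y = 1.75 cm, Ī = 0.049087 cm⁴.
Hole 2 (subtracted): ⌀1, A = 0.7854 cm², y = 1.75 cm, Ī = 0.049087 cm⁴.
By symmetry the centroid is at mid-height, ȳ = 1.75 cm.
All pieces are centred on the horizontal centroidal axis, so I = ΣĪ (holes subtracted) = 101.73 cm⁴.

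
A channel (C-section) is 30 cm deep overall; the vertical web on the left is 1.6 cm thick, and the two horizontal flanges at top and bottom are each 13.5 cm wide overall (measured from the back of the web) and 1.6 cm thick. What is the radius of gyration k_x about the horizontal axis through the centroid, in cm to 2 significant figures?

Split into non-overlapping primitives; take the origin at the lower-left of the bounding box.
Web: 1.6 × 30, A = 48 cm², y = 15 cm, Ī = 3 600 cm⁴.
Top flange (beyond web): 11.9 × 1.6, A = 19.04 cm², y = 29.2 cm, Ī = 4.062 cm⁴.
Bottom flange (beyond web): 11.9 × 1.6, A = 19.04 cm², y = 0.8 cm, Ī = 4.062 cm⁴.
By symmetry the centroid is at mid-height, ȳ = 15 cm.
Transfer each piece to the horizontal axis through the centroid using Ī + A·d² with d = y − 15:
  web: d = 0 cm → contributes +3 600 cm⁴
  top flange (beyond web): d = 14.2 cm → contributes +3 843 cm⁴
  bottom flange (beyond web): d = -14.2 cm → contributes +3 843 cm⁴
Total I = 11 287 cm⁴.
Radius of gyration: k = √(I/A) = √(11 287 / 86.08) = 11.45 cm.

k_x ≈ 11 cm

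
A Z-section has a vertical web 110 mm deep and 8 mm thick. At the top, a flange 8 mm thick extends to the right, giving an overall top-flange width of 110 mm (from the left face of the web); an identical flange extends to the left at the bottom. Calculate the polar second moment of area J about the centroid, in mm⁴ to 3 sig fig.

J ≈ 1.15 × 10⁷ mm⁴

Split into non-overlapping primitives; take the origin at the lower-left of the bounding box.
Web: 8 × 110, A = 880 mm², y = 55 mm, Ī = 887 333 mm⁴.
Top flange (beyond web): 102 × 8, A = 816 mm², y = 106 mm, Ī = 4 352 mm⁴.
Bottom flange (beyond web): 102 × 8, A = 816 mm², y = 4 mm, Ī = 4 352 mm⁴.
Centroid: ȳ = ΣA·y / ΣA = 55 mm.
Transfer each piece to the centroidal x-axis using Ī + A·d² with d = y − 55:
  web: d = 0 mm → contributes +887 333 mm⁴
  top flange (beyond web): d = 51 mm → contributes +2 126 768 mm⁴
  bottom flange (beyond web): d = -51 mm → contributes +2 126 768 mm⁴
Total I = 5 140 869 mm⁴.
For the y-axis: x̄ = 106 mm.
Repeating about the centroidal y-axis gives I_y = 6 356 437 mm⁴.
Polar second moment: J = I_x + I_y = 11 497 307 mm⁴.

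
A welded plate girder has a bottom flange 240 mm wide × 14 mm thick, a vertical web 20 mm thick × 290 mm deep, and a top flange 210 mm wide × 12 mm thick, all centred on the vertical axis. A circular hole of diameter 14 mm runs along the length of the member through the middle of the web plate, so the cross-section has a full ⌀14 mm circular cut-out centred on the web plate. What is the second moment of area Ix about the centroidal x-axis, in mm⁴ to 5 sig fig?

Break the section into simple shapes (no overlaps), measuring from the bottom-left corner of the bounding box.
Bottom plate: 240 × 14, A = 3 360 mm², y = 7 mm, Ī = 54 880 mm⁴.
Web plate: 20 × 290, A = 5 800 mm², y = 159 mm, Ī = 40 648 333 mm⁴.
Top plate: 210 × 12, A = 2 520 mm², y = 310 mm, Ī = 30 240 mm⁴.
Hole (subtracted): ⌀14, A = 153.938 mm², y = 159 mm, Ī = 1885.741 mm⁴.
Centroid: ȳ = ΣA·y / ΣA = 147.7039 mm.
Transfer each piece to the centroidal x-axis using Ī + A·d² with d = y − 147.7039:
  bottom plate: d = -140.7039 mm → contributes +66 574 737 mm⁴
  web plate: d = 11.29614 mm → contributes +41 388 429 mm⁴
  top plate: d = 162.2961 mm → contributes +66 407 133 mm⁴
  hole: d = 11.29614 mm → contributes −21528.66 mm⁴
Total I = 174 348 770 mm⁴.

Ix ≈ 1.7435 × 10⁸ mm⁴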